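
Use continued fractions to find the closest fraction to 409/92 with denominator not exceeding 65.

289/65

Expand x = 409/92 as a continued fraction with the Euclidean algorithm:
  409 = 4*92 + 41, so a_0 = 4.
  92 = 2*41 + 10, so a_1 = 2.
  41 = 4*10 + 1, so a_2 = 4.
  10 = 10*1 + 0, so a_3 = 10.
so x = [4; 2, 4, 10].
Convergents (p_i = a_i*p_{i-1} + p_{i-2}, q_i = a_i*q_{i-1} + q_{i-2} with p_{-2}=0, p_{-1}=1, q_{-2}=1, q_{-1}=0), until the denominator exceeds 65:
  i=0: a_0=4, p_0 = 4*1 + 0 = 4, q_0 = 4*0 + 1 = 1.
  i=1: a_1=2, p_1 = 2*4 + 1 = 9, q_1 = 2*1 + 0 = 2.
  i=2: a_2=4, p_2 = 4*9 + 4 = 40, q_2 = 4*2 + 1 = 9.
  i=3: a_3=10, p_3 = 10*40 + 9 = 409, q_3 = 10*9 + 2 = 92.
q_3 = 92 > 65, so the last convergent with denominator <= 65 is p_2/q_2 = 40/9.
The closest fraction with denominator <= 65 is either p_2/q_2 or the intermediate fraction (k*p_2 + p_1)/(k*q_2 + q_1) with the largest k >= 1 whose denominator stays <= 65; these approach x as k grows, and every other convergent or intermediate fraction in range is farther away.
Largest k: floor((65 - q_1)/q_2) = floor((65 - 2)/9) = 7.
That gives (7*40 + 9)/(7*9 + 2) = 289/65.
Compare the errors: |x - 40/9| = |409*9 - 40*92|/(92*9) = 1/828, and |x - 289/65| = |409*65 - 289*92|/(92*65) = 3/5980.
Cross-multiplying, 3*828 = 2484 < 5980 = 1*5980, so 3/5980 is smaller: the intermediate fraction 289/65 is closer to x than 40/9.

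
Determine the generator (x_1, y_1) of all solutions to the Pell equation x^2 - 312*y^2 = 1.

(x, y) = (53, 3)

First expand sqrt(312) as a continued fraction. With x_i = (sqrt(312) + m_i)/d_i and (m_0, d_0) = (0, 1): a_0 = floor(sqrt(312)) = 17, since 17^2 = 289 <= 312 < 324 = 18^2.
Iterate m_{i+1} = d_i*a_i - m_i, d_{i+1} = (312 - m_{i+1}^2)/d_i, a_{i+1} = floor((a_0 + m_{i+1})/d_{i+1}):
  m_1 = 1*17 - 0 = 17, d_1 = (312 - 17^2)/1 = 23/1 = 23, a_1 = floor((17 + 17)/23) = 1.
  m_2 = 23*1 - 17 = 6, d_2 = (312 - 6^2)/23 = 276/23 = 12, a_2 = floor((17 + 6)/12) = 1.
  m_3 = 12*1 - 6 = 6, d_3 = (312 - 6^2)/12 = 276/12 = 23, a_3 = floor((17 + 6)/23) = 1.
  m_4 = 23*1 - 6 = 17, d_4 = (312 - 17^2)/23 = 23/23 = 1, a_4 = floor((17 + 17)/1) = 34.
  m_5 = 1*34 - 17 = 17, d_5 = (312 - 17^2)/1 = 23/1 = 23: (m_5, d_5) = (m_1, d_1) = (17, 23), so from here the quotients repeat a_1, ..., a_4; the period length is 4.
So sqrt(312) = [17; (1, 1, 1, 34)] with period length k = 4.
k is even, so the fundamental solution of x^2 - 312y^2 = 1 is (p_{k-1}, q_{k-1}) = (p_3, q_3); compute convergents through index 3.
Convergents (p_i = a_i*p_{i-1} + p_{i-2}, q_i = a_i*q_{i-1} + q_{i-2} with p_{-2}=0, p_{-1}=1, q_{-2}=1, q_{-1}=0):
  i=0: a_0=17, p_0 = 17*1 + 0 = 17, q_0 = 17*0 + 1 = 1.
  i=1: a_1=1, p_1 = 1*17 + 1 = 18, q_1 = 1*1 + 0 = 1.
  i=2: a_2=1, p_2 = 1*18 + 17 = 35, q_2 = 1*1 + 1 = 2.
  i=3: a_3=1, p_3 = 1*35 + 18 = 53, q_3 = 1*2 + 1 = 3.
Check: 53^2 - 312*3^2 = 2809 - 2808 = 1, so (x, y) = (53, 3) solves the equation, and by the theorem it is the least positive solution.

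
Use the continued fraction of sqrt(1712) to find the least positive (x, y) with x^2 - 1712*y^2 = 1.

First expand sqrt(1712) as a continued fraction. With x_i = (sqrt(1712) + m_i)/d_i and (m_0, d_0) = (0, 1): a_0 = floor(sqrt(1712)) = 41, since 41^2 = 1681 <= 1712 < 1764 = 42^2.
Iterate m_{i+1} = d_i*a_i - m_i, d_{i+1} = (1712 - m_{i+1}^2)/d_i, a_{i+1} = floor((a_0 + m_{i+1})/d_{i+1}):
  m_1 = 1*41 - 0 = 41, d_1 = (1712 - 41^2)/1 = 31/1 = 31, a_1 = floor((41 + 41)/31) = 2.
  m_2 = 31*2 - 41 = 21, d_2 = (1712 - 21^2)/31 = 1271/31 = 41, a_2 = floor((41 + 21)/41) = 1.
  m_3 = 41*1 - 21 = 20, d_3 = (1712 - 20^2)/41 = 1312/41 = 32, a_3 = floor((41 + 20)/32) = 1.
  m_4 = 32*1 - 20 = 12, d_4 = (1712 - 12^2)/32 = 1568/32 = 49, a_4 = floor((41 + 12)/49) = 1.
  m_5 = 49*1 - 12 = 37, d_5 = (1712 - 37^2)/49 = 343/49 = 7, a_5 = floor((41 + 37)/7) = 11.
  m_6 = 7*11 - 37 = 40, d_6 = (1712 - 40^2)/7 = 112/7 = 16, a_6 = floor((41 + 40)/16) = 5.
  m_7 = 16*5 - 40 = 40, d_7 = (1712 - 40^2)/16 = 112/16 = 7, a_7 = floor((41 + 40)/7) = 11.
  m_8 = 7*11 - 40 = 37, d_8 = (1712 - 37^2)/7 = 343/7 = 49, a_8 = floor((41 + 37)/49) = 1.
  m_9 = 49*1 - 37 = 12, d_9 = (1712 - 12^2)/49 = 1568/49 = 32, a_9 = floor((41 + 12)/32) = 1.
  m_10 = 32*1 - 12 = 20, d_10 = (1712 - 20^2)/32 = 1312/32 = 41, a_10 = floor((41 + 20)/41) = 1.
  m_11 = 41*1 - 20 = 21, d_11 = (1712 - 21^2)/41 = 1271/41 = 31, a_11 = floor((41 + 21)/31) = 2.
  m_12 = 31*2 - 21 = 41, d_12 = (1712 - 41^2)/31 = 31/31 = 1, a_12 = floor((41 + 41)/1) = 82.
  m_13 = 1*82 - 41 = 41, d_13 = (1712 - 41^2)/1 = 31/1 = 31: (m_13, d_13) = (m_1, d_1) = (41, 31), so from here the quotients repeat a_1, ..., a_12; the period length is 12.
So sqrt(1712) = [41; (2, 1, 1, 1, 11, 5, 11, 1, 1, 1, 2, 82)] with period length k = 12.
k is even, so the fundamental solution of x^2 - 1712y^2 = 1 is (p_{k-1}, q_{k-1}) = (p_11, q_11); compute convergents through index 11.
Convergents (p_i = a_i*p_{i-1} + p_{i-2}, q_i = a_i*q_{i-1} + q_{i-2} with p_{-2}=0, p_{-1}=1, q_{-2}=1, q_{-1}=0):
  i=0: a_0=41, p_0 = 41*1 + 0 = 41, q_0 = 41*0 + 1 = 1.
  i=1: a_1=2, p_1 = 2*41 + 1 = 83, q_1 = 2*1 + 0 = 2.
  i=2: a_2=1, p_2 = 1*83 + 41 = 124, q_2 = 1*2 + 1 = 3.
  i=3: a_3=1, p_3 = 1*124 + 83 = 207, q_3 = 1*3 + 2 = 5.
  i=4: a_4=1, p_4 = 1*207 + 124 = 331, q_4 = 1*5 + 3 = 8.
  i=5: a_5=11, p_5 = 11*331 + 207 = 3848, q_5 = 11*8 + 5 = 93.
  i=6: a_6=5, p_6 = 5*3848 + 331 = 19571, q_6 = 5*93 + 8 = 473.
  i=7: a_7=11, p_7 = 11*19571 + 3848 = 219129, q_7 = 11*473 + 93 = 5296.
  i=8: a_8=1, p_8 = 1*219129 + 19571 = 238700, q_8 = 1*5296 + 473 = 5769.
  i=9: a_9=1, p_9 = 1*238700 + 219129 = 457829, q_9 = 1*5769 + 5296 = 11065.
  i=10: a_10=1, p_10 = 1*457829 + 238700 = 696529, q_10 = 1*11065 + 5769 = 16834.
  i=11: a_11=2, p_11 = 2*696529 + 457829 = 1850887, q_11 = 2*16834 + 11065 = 44733.
Check: 1850887^2 - 1712*44733^2 = 3425782686769 - 3425782686768 = 1, so (x, y) = (1850887, 44733) solves the equation, and by the theorem it is the least positive solution.

(x, y) = (1850887, 44733)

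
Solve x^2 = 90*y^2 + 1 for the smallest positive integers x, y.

(x, y) = (19, 2)

First expand sqrt(90) as a continued fraction. With x_i = (sqrt(90) + m_i)/d_i and (m_0, d_0) = (0, 1): a_0 = floor(sqrt(90)) = 9, since 9^2 = 81 <= 90 < 100 = 10^2.
Iterate m_{i+1} = d_i*a_i - m_i, d_{i+1} = (90 - m_{i+1}^2)/d_i, a_{i+1} = floor((a_0 + m_{i+1})/d_{i+1}):
  m_1 = 1*9 - 0 = 9, d_1 = (90 - 9^2)/1 = 9/1 = 9, a_1 = floor((9 + 9)/9) = 2.
  m_2 = 9*2 - 9 = 9, d_2 = (90 - 9^2)/9 = 9/9 = 1, a_2 = floor((9 + 9)/1) = 18.
  m_3 = 1*18 - 9 = 9, d_3 = (90 - 9^2)/1 = 9/1 = 9: (m_3, d_3) = (m_1, d_1) = (9, 9), so from here the quotients repeat a_1, a_2; the period length is 2.
So sqrt(90) = [9; (2, 18)] with period length k = 2.
k is even, so the fundamental solution of x^2 - 90y^2 = 1 is (p_{k-1}, q_{k-1}) = (p_1, q_1); compute convergents through index 1.
Convergents (p_i = a_i*p_{i-1} + p_{i-2}, q_i = a_i*q_{i-1} + q_{i-2} with p_{-2}=0, p_{-1}=1, q_{-2}=1, q_{-1}=0):
  i=0: a_0=9, p_0 = 9*1 + 0 = 9, q_0 = 9*0 + 1 = 1.
  i=1: a_1=2, p_1 = 2*9 + 1 = 19, q_1 = 2*1 + 0 = 2.
Check: 19^2 - 90*2^2 = 361 - 360 = 1, so (x, y) = (19, 2) solves the equation, and by the theorem it is the least positive solution.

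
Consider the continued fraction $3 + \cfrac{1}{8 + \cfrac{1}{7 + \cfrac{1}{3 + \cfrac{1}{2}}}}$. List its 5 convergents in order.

3/1, 25/8, 178/57, 559/179, 1296/415

Using the convergent recurrence p_i = a_i*p_{i-1} + p_{i-2}, q_i = a_i*q_{i-1} + q_{i-2} with p_{-2}=0, p_{-1}=1, q_{-2}=1, q_{-1}=0:
  i=0: a_0=3, p_0 = 3*1 + 0 = 3, q_0 = 3*0 + 1 = 1.
  i=1: a_1=8, p_1 = 8*3 + 1 = 25, q_1 = 8*1 + 0 = 8.
  i=2: a_2=7, p_2 = 7*25 + 3 = 178, q_2 = 7*8 + 1 = 57.
  i=3: a_3=3, p_3 = 3*178 + 25 = 559, q_3 = 3*57 + 8 = 179.
  i=4: a_4=2, p_4 = 2*559 + 178 = 1296, q_4 = 2*179 + 57 = 415.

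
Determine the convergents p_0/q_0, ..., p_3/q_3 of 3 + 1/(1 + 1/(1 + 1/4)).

3/1, 4/1, 7/2, 32/9

Using the convergent recurrence p_i = a_i*p_{i-1} + p_{i-2}, q_i = a_i*q_{i-1} + q_{i-2} with p_{-2}=0, p_{-1}=1, q_{-2}=1, q_{-1}=0:
  i=0: a_0=3, p_0 = 3*1 + 0 = 3, q_0 = 3*0 + 1 = 1.
  i=1: a_1=1, p_1 = 1*3 + 1 = 4, q_1 = 1*1 + 0 = 1.
  i=2: a_2=1, p_2 = 1*4 + 3 = 7, q_2 = 1*1 + 1 = 2.
  i=3: a_3=4, p_3 = 4*7 + 4 = 32, q_3 = 4*2 + 1 = 9.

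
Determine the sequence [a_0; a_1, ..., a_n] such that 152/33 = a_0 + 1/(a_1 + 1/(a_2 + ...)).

[4; 1, 1, 1, 1, 6]

Run the Euclidean algorithm on 152 and 33; the successive quotients are the partial quotients a_0, a_1, ... (each step inverts the fractional part left over by the previous one):
  152 = 4*33 + 20, so a_0 = 4.
  33 = 1*20 + 13, so a_1 = 1.
  20 = 1*13 + 7, so a_2 = 1.
  13 = 1*7 + 6, so a_3 = 1.
  7 = 1*6 + 1, so a_4 = 1.
  6 = 6*1 + 0, so a_5 = 6.
The remainder reaches 0 after 6 divisions, so the expansion has 6 partial quotients, read off in order.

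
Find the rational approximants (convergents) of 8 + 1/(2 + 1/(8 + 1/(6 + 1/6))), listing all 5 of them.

8/1, 17/2, 144/17, 881/104, 5430/641

Using the convergent recurrence p_i = a_i*p_{i-1} + p_{i-2}, q_i = a_i*q_{i-1} + q_{i-2} with p_{-2}=0, p_{-1}=1, q_{-2}=1, q_{-1}=0:
  i=0: a_0=8, p_0 = 8*1 + 0 = 8, q_0 = 8*0 + 1 = 1.
  i=1: a_1=2, p_1 = 2*8 + 1 = 17, q_1 = 2*1 + 0 = 2.
  i=2: a_2=8, p_2 = 8*17 + 8 = 144, q_2 = 8*2 + 1 = 17.
  i=3: a_3=6, p_3 = 6*144 + 17 = 881, q_3 = 6*17 + 2 = 104.
  i=4: a_4=6, p_4 = 6*881 + 144 = 5430, q_4 = 6*104 + 17 = 641.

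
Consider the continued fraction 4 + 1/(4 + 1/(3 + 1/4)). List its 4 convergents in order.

Using the convergent recurrence p_i = a_i*p_{i-1} + p_{i-2}, q_i = a_i*q_{i-1} + q_{i-2} with p_{-2}=0, p_{-1}=1, q_{-2}=1, q_{-1}=0:
  i=0: a_0=4, p_0 = 4*1 + 0 = 4, q_0 = 4*0 + 1 = 1.
  i=1: a_1=4, p_1 = 4*4 + 1 = 17, q_1 = 4*1 + 0 = 4.
  i=2: a_2=3, p_2 = 3*17 + 4 = 55, q_2 = 3*4 + 1 = 13.
  i=3: a_3=4, p_3 = 4*55 + 17 = 237, q_3 = 4*13 + 4 = 56.

4/1, 17/4, 55/13, 237/56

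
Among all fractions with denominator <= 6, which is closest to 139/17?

Expand x = 139/17 as a continued fraction with the Euclidean algorithm:
  139 = 8*17 + 3, so a_0 = 8.
  17 = 5*3 + 2, so a_1 = 5.
  3 = 1*2 + 1, so a_2 = 1.
  2 = 2*1 + 0, so a_3 = 2.
so x = [8; 5, 1, 2].
Convergents (p_i = a_i*p_{i-1} + p_{i-2}, q_i = a_i*q_{i-1} + q_{i-2} with p_{-2}=0, p_{-1}=1, q_{-2}=1, q_{-1}=0), until the denominator exceeds 6:
  i=0: a_0=8, p_0 = 8*1 + 0 = 8, q_0 = 8*0 + 1 = 1.
  i=1: a_1=5, p_1 = 5*8 + 1 = 41, q_1 = 5*1 + 0 = 5.
  i=2: a_2=1, p_2 = 1*41 + 8 = 49, q_2 = 1*5 + 1 = 6.
  i=3: a_3=2, p_3 = 2*49 + 41 = 139, q_3 = 2*6 + 5 = 17.
q_3 = 17 > 6, so the last convergent with denominator <= 6 is p_2/q_2 = 49/6.
The closest fraction with denominator <= 6 is either p_2/q_2 or the intermediate fraction (k*p_2 + p_1)/(k*q_2 + q_1) with the largest k >= 1 whose denominator stays <= 6; these approach x as k grows, and every other convergent or intermediate fraction in range is farther away.
Largest k: floor((6 - q_1)/q_2) = floor((6 - 5)/6) = 0.
Since k = 0, no intermediate fraction beyond p_2/q_2 has denominator <= 6, so the convergent 49/6 is the closest (its error is |139*6 - 49*17|/(17*6) = 1/102).

49/6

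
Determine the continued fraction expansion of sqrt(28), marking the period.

Write x_i = (sqrt(28) + m_i)/d_i with (m_0, d_0) = (0, 1). a_0 = floor(sqrt(28)) = 5, since 5^2 = 25 <= 28 < 36 = 6^2.
Iterate m_{i+1} = d_i*a_i - m_i, d_{i+1} = (28 - m_{i+1}^2)/d_i, a_{i+1} = floor((a_0 + m_{i+1})/d_{i+1}):
  m_1 = 1*5 - 0 = 5, d_1 = (28 - 5^2)/1 = 3/1 = 3, a_1 = floor((5 + 5)/3) = 3.
  m_2 = 3*3 - 5 = 4, d_2 = (28 - 4^2)/3 = 12/3 = 4, a_2 = floor((5 + 4)/4) = 2.
  m_3 = 4*2 - 4 = 4, d_3 = (28 - 4^2)/4 = 12/4 = 3, a_3 = floor((5 + 4)/3) = 3.
  m_4 = 3*3 - 4 = 5, d_4 = (28 - 5^2)/3 = 3/3 = 1, a_4 = floor((5 + 5)/1) = 10.
  m_5 = 1*10 - 5 = 5, d_5 = (28 - 5^2)/1 = 3/1 = 3: (m_5, d_5) = (m_1, d_1) = (5, 3), so from here the quotients repeat a_1, ..., a_4; the period length is 4.
Hence the expansion of sqrt(28) is a_0 = 5 followed by the repeating block 3, 2, 3, 10 (period 4).

[5; (3, 2, 3, 10)]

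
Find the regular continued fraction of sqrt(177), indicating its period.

Write x_i = (sqrt(177) + m_i)/d_i with (m_0, d_0) = (0, 1). a_0 = floor(sqrt(177)) = 13, since 13^2 = 169 <= 177 < 196 = 14^2.
Iterate m_{i+1} = d_i*a_i - m_i, d_{i+1} = (177 - m_{i+1}^2)/d_i, a_{i+1} = floor((a_0 + m_{i+1})/d_{i+1}):
  m_1 = 1*13 - 0 = 13, d_1 = (177 - 13^2)/1 = 8/1 = 8, a_1 = floor((13 + 13)/8) = 3.
  m_2 = 8*3 - 13 = 11, d_2 = (177 - 11^2)/8 = 56/8 = 7, a_2 = floor((13 + 11)/7) = 3.
  m_3 = 7*3 - 11 = 10, d_3 = (177 - 10^2)/7 = 77/7 = 11, a_3 = floor((13 + 10)/11) = 2.
  m_4 = 11*2 - 10 = 12, d_4 = (177 - 12^2)/11 = 33/11 = 3, a_4 = floor((13 + 12)/3) = 8.
  m_5 = 3*8 - 12 = 12, d_5 = (177 - 12^2)/3 = 33/3 = 11, a_5 = floor((13 + 12)/11) = 2.
  m_6 = 11*2 - 12 = 10, d_6 = (177 - 10^2)/11 = 77/11 = 7, a_6 = floor((13 + 10)/7) = 3.
  m_7 = 7*3 - 10 = 11, d_7 = (177 - 11^2)/7 = 56/7 = 8, a_7 = floor((13 + 11)/8) = 3.
  m_8 = 8*3 - 11 = 13, d_8 = (177 - 13^2)/8 = 8/8 = 1, a_8 = floor((13 + 13)/1) = 26.
  m_9 = 1*26 - 13 = 13, d_9 = (177 - 13^2)/1 = 8/1 = 8: (m_9, d_9) = (m_1, d_1) = (13, 8), so from here the quotients repeat a_1, ..., a_8; the period length is 8.
Hence the expansion of sqrt(177) is a_0 = 13 followed by the repeating block 3, 3, 2, 8, 2, 3, 3, 26 (period 8).

[13; (3, 3, 2, 8, 2, 3, 3, 26)]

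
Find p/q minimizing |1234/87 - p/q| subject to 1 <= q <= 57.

695/49

Expand x = 1234/87 as a continued fraction with the Euclidean algorithm:
  1234 = 14*87 + 16, so a_0 = 14.
  87 = 5*16 + 7, so a_1 = 5.
  16 = 2*7 + 2, so a_2 = 2.
  7 = 3*2 + 1, so a_3 = 3.
  2 = 2*1 + 0, so a_4 = 2.
so x = [14; 5, 2, 3, 2].
Convergents (p_i = a_i*p_{i-1} + p_{i-2}, q_i = a_i*q_{i-1} + q_{i-2} with p_{-2}=0, p_{-1}=1, q_{-2}=1, q_{-1}=0), until the denominator exceeds 57:
  i=0: a_0=14, p_0 = 14*1 + 0 = 14, q_0 = 14*0 + 1 = 1.
  i=1: a_1=5, p_1 = 5*14 + 1 = 71, q_1 = 5*1 + 0 = 5.
  i=2: a_2=2, p_2 = 2*71 + 14 = 156, q_2 = 2*5 + 1 = 11.
  i=3: a_3=3, p_3 = 3*156 + 71 = 539, q_3 = 3*11 + 5 = 38.
  i=4: a_4=2, p_4 = 2*539 + 156 = 1234, q_4 = 2*38 + 11 = 87.
q_4 = 87 > 57, so the last convergent with denominator <= 57 is p_3/q_3 = 539/38.
The closest fraction with denominator <= 57 is either p_3/q_3 or the intermediate fraction (k*p_3 + p_2)/(k*q_3 + q_2) with the largest k >= 1 whose denominator stays <= 57; these approach x as k grows, and every other convergent or intermediate fraction in range is farther away.
Largest k: floor((57 - q_2)/q_3) = floor((57 - 11)/38) = 1.
That gives (1*539 + 156)/(1*38 + 11) = 695/49.
Compare the errors: |x - 539/38| = |1234*38 - 539*87|/(87*38) = 1/3306, and |x - 695/49| = |1234*49 - 695*87|/(87*49) = 1/4263.
Cross-multiplying, 1*3306 = 3306 < 4263 = 1*4263, so 1/4263 is smaller: the intermediate fraction 695/49 is closer to x than 539/38.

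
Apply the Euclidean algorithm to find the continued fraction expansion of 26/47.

[0; 1, 1, 4, 5]

Run the Euclidean algorithm on 26 and 47; the successive quotients are the partial quotients a_0, a_1, ... (each step inverts the fractional part left over by the previous one):
  26 = 0*47 + 26, so a_0 = 0.
  47 = 1*26 + 21, so a_1 = 1.
  26 = 1*21 + 5, so a_2 = 1.
  21 = 4*5 + 1, so a_3 = 4.
  5 = 5*1 + 0, so a_4 = 5.
The remainder reaches 0 after 5 divisions, so the expansion has 5 partial quotients, read off in order.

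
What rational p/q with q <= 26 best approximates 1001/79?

Expand x = 1001/79 as a continued fraction with the Euclidean algorithm:
  1001 = 12*79 + 53, so a_0 = 12.
  79 = 1*53 + 26, so a_1 = 1.
  53 = 2*26 + 1, so a_2 = 2.
  26 = 26*1 + 0, so a_3 = 26.
so x = [12; 1, 2, 26].
Convergents (p_i = a_i*p_{i-1} + p_{i-2}, q_i = a_i*q_{i-1} + q_{i-2} with p_{-2}=0, p_{-1}=1, q_{-2}=1, q_{-1}=0), until the denominator exceeds 26:
  i=0: a_0=12, p_0 = 12*1 + 0 = 12, q_0 = 12*0 + 1 = 1.
  i=1: a_1=1, p_1 = 1*12 + 1 = 13, q_1 = 1*1 + 0 = 1.
  i=2: a_2=2, p_2 = 2*13 + 12 = 38, q_2 = 2*1 + 1 = 3.
  i=3: a_3=26, p_3 = 26*38 + 13 = 1001, q_3 = 26*3 + 1 = 79.
q_3 = 79 > 26, so the last convergent with denominator <= 26 is p_2/q_2 = 38/3.
The closest fraction with denominator <= 26 is either p_2/q_2 or the intermediate fraction (k*p_2 + p_1)/(k*q_2 + q_1) with the largest k >= 1 whose denominator stays <= 26; these approach x as k grows, and every other convergent or intermediate fraction in range is farther away.
Largest k: floor((26 - q_1)/q_2) = floor((26 - 1)/3) = 8.
That gives (8*38 + 13)/(8*3 + 1) = 317/25.
Compare the errors: |x - 38/3| = |1001*3 - 38*79|/(79*3) = 1/237, and |x - 317/25| = |1001*25 - 317*79|/(79*25) = 18/1975.
Cross-multiplying, 1*1975 = 1975 < 4266 = 18*237, so 1/237 is smaller: the convergent 38/3 is closer to x than 317/25.

38/3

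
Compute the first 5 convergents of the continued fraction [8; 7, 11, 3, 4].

8/1, 57/7, 635/78, 1962/241, 8483/1042

Using the convergent recurrence p_i = a_i*p_{i-1} + p_{i-2}, q_i = a_i*q_{i-1} + q_{i-2} with p_{-2}=0, p_{-1}=1, q_{-2}=1, q_{-1}=0:
  i=0: a_0=8, p_0 = 8*1 + 0 = 8, q_0 = 8*0 + 1 = 1.
  i=1: a_1=7, p_1 = 7*8 + 1 = 57, q_1 = 7*1 + 0 = 7.
  i=2: a_2=11, p_2 = 11*57 + 8 = 635, q_2 = 11*7 + 1 = 78.
  i=3: a_3=3, p_3 = 3*635 + 57 = 1962, q_3 = 3*78 + 7 = 241.
  i=4: a_4=4, p_4 = 4*1962 + 635 = 8483, q_4 = 4*241 + 78 = 1042.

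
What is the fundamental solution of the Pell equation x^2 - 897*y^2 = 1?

(x, y) = (599, 20)

First expand sqrt(897) as a continued fraction. With x_i = (sqrt(897) + m_i)/d_i and (m_0, d_0) = (0, 1): a_0 = floor(sqrt(897)) = 29, since 29^2 = 841 <= 897 < 900 = 30^2.
Iterate m_{i+1} = d_i*a_i - m_i, d_{i+1} = (897 - m_{i+1}^2)/d_i, a_{i+1} = floor((a_0 + m_{i+1})/d_{i+1}):
  m_1 = 1*29 - 0 = 29, d_1 = (897 - 29^2)/1 = 56/1 = 56, a_1 = floor((29 + 29)/56) = 1.
  m_2 = 56*1 - 29 = 27, d_2 = (897 - 27^2)/56 = 168/56 = 3, a_2 = floor((29 + 27)/3) = 18.
  m_3 = 3*18 - 27 = 27, d_3 = (897 - 27^2)/3 = 168/3 = 56, a_3 = floor((29 + 27)/56) = 1.
  m_4 = 56*1 - 27 = 29, d_4 = (897 - 29^2)/56 = 56/56 = 1, a_4 = floor((29 + 29)/1) = 58.
  m_5 = 1*58 - 29 = 29, d_5 = (897 - 29^2)/1 = 56/1 = 56: (m_5, d_5) = (m_1, d_1) = (29, 56), so from here the quotients repeat a_1, ..., a_4; the period length is 4.
So sqrt(897) = [29; (1, 18, 1, 58)] with period length k = 4.
k is even, so the fundamental solution of x^2 - 897y^2 = 1 is (p_{k-1}, q_{k-1}) = (p_3, q_3); compute convergents through index 3.
Convergents (p_i = a_i*p_{i-1} + p_{i-2}, q_i = a_i*q_{i-1} + q_{i-2} with p_{-2}=0, p_{-1}=1, q_{-2}=1, q_{-1}=0):
  i=0: a_0=29, p_0 = 29*1 + 0 = 29, q_0 = 29*0 + 1 = 1.
  i=1: a_1=1, p_1 = 1*29 + 1 = 30, q_1 = 1*1 + 0 = 1.
  i=2: a_2=18, p_2 = 18*30 + 29 = 569, q_2 = 18*1 + 1 = 19.
  i=3: a_3=1, p_3 = 1*569 + 30 = 599, q_3 = 1*19 + 1 = 20.
Check: 599^2 - 897*20^2 = 358801 - 358800 = 1, so (x, y) = (599, 20) solves the equation, and by the theorem it is the least positive solution.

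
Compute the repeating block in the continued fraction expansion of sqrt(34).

Write x_i = (sqrt(34) + m_i)/d_i with (m_0, d_0) = (0, 1). a_0 = floor(sqrt(34)) = 5, since 5^2 = 25 <= 34 < 36 = 6^2.
Iterate m_{i+1} = d_i*a_i - m_i, d_{i+1} = (34 - m_{i+1}^2)/d_i, a_{i+1} = floor((a_0 + m_{i+1})/d_{i+1}):
  m_1 = 1*5 - 0 = 5, d_1 = (34 - 5^2)/1 = 9/1 = 9, a_1 = floor((5 + 5)/9) = 1.
  m_2 = 9*1 - 5 = 4, d_2 = (34 - 4^2)/9 = 18/9 = 2, a_2 = floor((5 + 4)/2) = 4.
  m_3 = 2*4 - 4 = 4, d_3 = (34 - 4^2)/2 = 18/2 = 9, a_3 = floor((5 + 4)/9) = 1.
  m_4 = 9*1 - 4 = 5, d_4 = (34 - 5^2)/9 = 9/9 = 1, a_4 = floor((5 + 5)/1) = 10.
  m_5 = 1*10 - 5 = 5, d_5 = (34 - 5^2)/1 = 9/1 = 9: (m_5, d_5) = (m_1, d_1) = (5, 9), so from here the quotients repeat a_1, ..., a_4; the period length is 4.
Hence the expansion of sqrt(34) is a_0 = 5 followed by the repeating block 1, 4, 1, 10 (period 4).

[5; (1, 4, 1, 10)]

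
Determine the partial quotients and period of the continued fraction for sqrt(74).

Write x_i = (sqrt(74) + m_i)/d_i with (m_0, d_0) = (0, 1). a_0 = floor(sqrt(74)) = 8, since 8^2 = 64 <= 74 < 81 = 9^2.
Iterate m_{i+1} = d_i*a_i - m_i, d_{i+1} = (74 - m_{i+1}^2)/d_i, a_{i+1} = floor((a_0 + m_{i+1})/d_{i+1}):
  m_1 = 1*8 - 0 = 8, d_1 = (74 - 8^2)/1 = 10/1 = 10, a_1 = floor((8 + 8)/10) = 1.
  m_2 = 10*1 - 8 = 2, d_2 = (74 - 2^2)/10 = 70/10 = 7, a_2 = floor((8 + 2)/7) = 1.
  m_3 = 7*1 - 2 = 5, d_3 = (74 - 5^2)/7 = 49/7 = 7, a_3 = floor((8 + 5)/7) = 1.
  m_4 = 7*1 - 5 = 2, d_4 = (74 - 2^2)/7 = 70/7 = 10, a_4 = floor((8 + 2)/10) = 1.
  m_5 = 10*1 - 2 = 8, d_5 = (74 - 8^2)/10 = 10/10 = 1, a_5 = floor((8 + 8)/1) = 16.
  m_6 = 1*16 - 8 = 8, d_6 = (74 - 8^2)/1 = 10/1 = 10: (m_6, d_6) = (m_1, d_1) = (8, 10), so from here the quotients repeat a_1, ..., a_5; the period length is 5.
Hence the expansion of sqrt(74) is a_0 = 8 followed by the repeating block 1, 1, 1, 1, 16 (period 5).

[8; (1, 1, 1, 1, 16)]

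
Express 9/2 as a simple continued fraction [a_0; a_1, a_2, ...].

Run the Euclidean algorithm on 9 and 2; the successive quotients are the partial quotients a_0, a_1, ... (each step inverts the fractional part left over by the previous one):
  9 = 4*2 + 1, so a_0 = 4.
  2 = 2*1 + 0, so a_1 = 2.
The remainder reaches 0 after 2 divisions, so the expansion has 2 partial quotients, read off in order.

[4; 2]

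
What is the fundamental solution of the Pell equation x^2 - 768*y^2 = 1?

First expand sqrt(768) as a continued fraction. With x_i = (sqrt(768) + m_i)/d_i and (m_0, d_0) = (0, 1): a_0 = floor(sqrt(768)) = 27, since 27^2 = 729 <= 768 < 784 = 28^2.
Iterate m_{i+1} = d_i*a_i - m_i, d_{i+1} = (768 - m_{i+1}^2)/d_i, a_{i+1} = floor((a_0 + m_{i+1})/d_{i+1}):
  m_1 = 1*27 - 0 = 27, d_1 = (768 - 27^2)/1 = 39/1 = 39, a_1 = floor((27 + 27)/39) = 1.
  m_2 = 39*1 - 27 = 12, d_2 = (768 - 12^2)/39 = 624/39 = 16, a_2 = floor((27 + 12)/16) = 2.
  m_3 = 16*2 - 12 = 20, d_3 = (768 - 20^2)/16 = 368/16 = 23, a_3 = floor((27 + 20)/23) = 2.
  m_4 = 23*2 - 20 = 26, d_4 = (768 - 26^2)/23 = 92/23 = 4, a_4 = floor((27 + 26)/4) = 13.
  m_5 = 4*13 - 26 = 26, d_5 = (768 - 26^2)/4 = 92/4 = 23, a_5 = floor((27 + 26)/23) = 2.
  m_6 = 23*2 - 26 = 20, d_6 = (768 - 20^2)/23 = 368/23 = 16, a_6 = floor((27 + 20)/16) = 2.
  m_7 = 16*2 - 20 = 12, d_7 = (768 - 12^2)/16 = 624/16 = 39, a_7 = floor((27 + 12)/39) = 1.
  m_8 = 39*1 - 12 = 27, d_8 = (768 - 27^2)/39 = 39/39 = 1, a_8 = floor((27 + 27)/1) = 54.
  m_9 = 1*54 - 27 = 27, d_9 = (768 - 27^2)/1 = 39/1 = 39: (m_9, d_9) = (m_1, d_1) = (27, 39), so from here the quotients repeat a_1, ..., a_8; the period length is 8.
So sqrt(768) = [27; (1, 2, 2, 13, 2, 2, 1, 54)] with period length k = 8.
k is even, so the fundamental solution of x^2 - 768y^2 = 1 is (p_{k-1}, q_{k-1}) = (p_7, q_7); compute convergents through index 7.
Convergents (p_i = a_i*p_{i-1} + p_{i-2}, q_i = a_i*q_{i-1} + q_{i-2} with p_{-2}=0, p_{-1}=1, q_{-2}=1, q_{-1}=0):
  i=0: a_0=27, p_0 = 27*1 + 0 = 27, q_0 = 27*0 + 1 = 1.
  i=1: a_1=1, p_1 = 1*27 + 1 = 28, q_1 = 1*1 + 0 = 1.
  i=2: a_2=2, p_2 = 2*28 + 27 = 83, q_2 = 2*1 + 1 = 3.
  i=3: a_3=2, p_3 = 2*83 + 28 = 194, q_3 = 2*3 + 1 = 7.
  i=4: a_4=13, p_4 = 13*194 + 83 = 2605, q_4 = 13*7 + 3 = 94.
  i=5: a_5=2, p_5 = 2*2605 + 194 = 5404, q_5 = 2*94 + 7 = 195.
  i=6: a_6=2, p_6 = 2*5404 + 2605 = 13413, q_6 = 2*195 + 94 = 484.
  i=7: a_7=1, p_7 = 1*13413 + 5404 = 18817, q_7 = 1*484 + 195 = 679.
Check: 18817^2 - 768*679^2 = 354079489 - 354079488 = 1, so (x, y) = (18817, 679) solves the equation, and by the theorem it is the least positive solution.

(x, y) = (18817, 679)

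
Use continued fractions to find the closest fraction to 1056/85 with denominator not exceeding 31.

Expand x = 1056/85 as a continued fraction with the Euclidean algorithm:
  1056 = 12*85 + 36, so a_0 = 12.
  85 = 2*36 + 13, so a_1 = 2.
  36 = 2*13 + 10, so a_2 = 2.
  13 = 1*10 + 3, so a_3 = 1.
  10 = 3*3 + 1, so a_4 = 3.
  3 = 3*1 + 0, so a_5 = 3.
so x = [12; 2, 2, 1, 3, 3].
Convergents (p_i = a_i*p_{i-1} + p_{i-2}, q_i = a_i*q_{i-1} + q_{i-2} with p_{-2}=0, p_{-1}=1, q_{-2}=1, q_{-1}=0), until the denominator exceeds 31:
  i=0: a_0=12, p_0 = 12*1 + 0 = 12, q_0 = 12*0 + 1 = 1.
  i=1: a_1=2, p_1 = 2*12 + 1 = 25, q_1 = 2*1 + 0 = 2.
  i=2: a_2=2, p_2 = 2*25 + 12 = 62, q_2 = 2*2 + 1 = 5.
  i=3: a_3=1, p_3 = 1*62 + 25 = 87, q_3 = 1*5 + 2 = 7.
  i=4: a_4=3, p_4 = 3*87 + 62 = 323, q_4 = 3*7 + 5 = 26.
  i=5: a_5=3, p_5 = 3*323 + 87 = 1056, q_5 = 3*26 + 7 = 85.
q_5 = 85 > 31, so the last convergent with denominator <= 31 is p_4/q_4 = 323/26.
The closest fraction with denominator <= 31 is either p_4/q_4 or the intermediate fraction (k*p_4 + p_3)/(k*q_4 + q_3) with the largest k >= 1 whose denominator stays <= 31; these approach x as k grows, and every other convergent or intermediate fraction in range is farther away.
Largest k: floor((31 - q_3)/q_4) = floor((31 - 7)/26) = 0.
Since k = 0, no intermediate fraction beyond p_4/q_4 has denominator <= 31, so the convergent 323/26 is the closest (its error is |1056*26 - 323*85|/(85*26) = 1/2210).

323/26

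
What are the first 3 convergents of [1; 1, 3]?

Using the convergent recurrence p_i = a_i*p_{i-1} + p_{i-2}, q_i = a_i*q_{i-1} + q_{i-2} with p_{-2}=0, p_{-1}=1, q_{-2}=1, q_{-1}=0:
  i=0: a_0=1, p_0 = 1*1 + 0 = 1, q_0 = 1*0 + 1 = 1.
  i=1: a_1=1, p_1 = 1*1 + 1 = 2, q_1 = 1*1 + 0 = 1.
  i=2: a_2=3, p_2 = 3*2 + 1 = 7, q_2 = 3*1 + 1 = 4.

1/1, 2/1, 7/4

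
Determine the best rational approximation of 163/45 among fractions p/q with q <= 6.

Expand x = 163/45 as a continued fraction with the Euclidean algorithm:
  163 = 3*45 + 28, so a_0 = 3.
  45 = 1*28 + 17, so a_1 = 1.
  28 = 1*17 + 11, so a_2 = 1.
  17 = 1*11 + 6, so a_3 = 1.
  11 = 1*6 + 5, so a_4 = 1.
  6 = 1*5 + 1, so a_5 = 1.
  5 = 5*1 + 0, so a_6 = 5.
so x = [3; 1, 1, 1, 1, 1, 5].
Convergents (p_i = a_i*p_{i-1} + p_{i-2}, q_i = a_i*q_{i-1} + q_{i-2} with p_{-2}=0, p_{-1}=1, q_{-2}=1, q_{-1}=0), until the denominator exceeds 6:
  i=0: a_0=3, p_0 = 3*1 + 0 = 3, q_0 = 3*0 + 1 = 1.
  i=1: a_1=1, p_1 = 1*3 + 1 = 4, q_1 = 1*1 + 0 = 1.
  i=2: a_2=1, p_2 = 1*4 + 3 = 7, q_2 = 1*1 + 1 = 2.
  i=3: a_3=1, p_3 = 1*7 + 4 = 11, q_3 = 1*2 + 1 = 3.
  i=4: a_4=1, p_4 = 1*11 + 7 = 18, q_4 = 1*3 + 2 = 5.
  i=5: a_5=1, p_5 = 1*18 + 11 = 29, q_5 = 1*5 + 3 = 8.
q_5 = 8 > 6, so the last convergent with denominator <= 6 is p_4/q_4 = 18/5.
The closest fraction with denominator <= 6 is either p_4/q_4 or the intermediate fraction (k*p_4 + p_3)/(k*q_4 + q_3) with the largest k >= 1 whose denominator stays <= 6; these approach x as k grows, and every other convergent or intermediate fraction in range is farther away.
Largest k: floor((6 - q_3)/q_4) = floor((6 - 3)/5) = 0.
Since k = 0, no intermediate fraction beyond p_4/q_4 has denominator <= 6, so the convergent 18/5 is the closest (its error is |163*5 - 18*45|/(45*5) = 5/225).

18/5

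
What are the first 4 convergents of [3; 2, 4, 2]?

3/1, 7/2, 31/9, 69/20

Using the convergent recurrence p_i = a_i*p_{i-1} + p_{i-2}, q_i = a_i*q_{i-1} + q_{i-2} with p_{-2}=0, p_{-1}=1, q_{-2}=1, q_{-1}=0:
  i=0: a_0=3, p_0 = 3*1 + 0 = 3, q_0 = 3*0 + 1 = 1.
  i=1: a_1=2, p_1 = 2*3 + 1 = 7, q_1 = 2*1 + 0 = 2.
  i=2: a_2=4, p_2 = 4*7 + 3 = 31, q_2 = 4*2 + 1 = 9.
  i=3: a_3=2, p_3 = 2*31 + 7 = 69, q_3 = 2*9 + 2 = 20.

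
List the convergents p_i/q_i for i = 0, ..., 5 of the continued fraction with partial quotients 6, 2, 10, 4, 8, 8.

6/1, 13/2, 136/21, 557/86, 4592/709, 37293/5758

Using the convergent recurrence p_i = a_i*p_{i-1} + p_{i-2}, q_i = a_i*q_{i-1} + q_{i-2} with p_{-2}=0, p_{-1}=1, q_{-2}=1, q_{-1}=0:
  i=0: a_0=6, p_0 = 6*1 + 0 = 6, q_0 = 6*0 + 1 = 1.
  i=1: a_1=2, p_1 = 2*6 + 1 = 13, q_1 = 2*1 + 0 = 2.
  i=2: a_2=10, p_2 = 10*13 + 6 = 136, q_2 = 10*2 + 1 = 21.
  i=3: a_3=4, p_3 = 4*136 + 13 = 557, q_3 = 4*21 + 2 = 86.
  i=4: a_4=8, p_4 = 8*557 + 136 = 4592, q_4 = 8*86 + 21 = 709.
  i=5: a_5=8, p_5 = 8*4592 + 557 = 37293, q_5 = 8*709 + 86 = 5758.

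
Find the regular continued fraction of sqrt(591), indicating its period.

Write x_i = (sqrt(591) + m_i)/d_i with (m_0, d_0) = (0, 1). a_0 = floor(sqrt(591)) = 24, since 24^2 = 576 <= 591 < 625 = 25^2.
Iterate m_{i+1} = d_i*a_i - m_i, d_{i+1} = (591 - m_{i+1}^2)/d_i, a_{i+1} = floor((a_0 + m_{i+1})/d_{i+1}):
  m_1 = 1*24 - 0 = 24, d_1 = (591 - 24^2)/1 = 15/1 = 15, a_1 = floor((24 + 24)/15) = 3.
  m_2 = 15*3 - 24 = 21, d_2 = (591 - 21^2)/15 = 150/15 = 10, a_2 = floor((24 + 21)/10) = 4.
  m_3 = 10*4 - 21 = 19, d_3 = (591 - 19^2)/10 = 230/10 = 23, a_3 = floor((24 + 19)/23) = 1.
  m_4 = 23*1 - 19 = 4, d_4 = (591 - 4^2)/23 = 575/23 = 25, a_4 = floor((24 + 4)/25) = 1.
  m_5 = 25*1 - 4 = 21, d_5 = (591 - 21^2)/25 = 150/25 = 6, a_5 = floor((24 + 21)/6) = 7.
  m_6 = 6*7 - 21 = 21, d_6 = (591 - 21^2)/6 = 150/6 = 25, a_6 = floor((24 + 21)/25) = 1.
  m_7 = 25*1 - 21 = 4, d_7 = (591 - 4^2)/25 = 575/25 = 23, a_7 = floor((24 + 4)/23) = 1.
  m_8 = 23*1 - 4 = 19, d_8 = (591 - 19^2)/23 = 230/23 = 10, a_8 = floor((24 + 19)/10) = 4.
  m_9 = 10*4 - 19 = 21, d_9 = (591 - 21^2)/10 = 150/10 = 15, a_9 = floor((24 + 21)/15) = 3.
  m_10 = 15*3 - 21 = 24, d_10 = (591 - 24^2)/15 = 15/15 = 1, a_10 = floor((24 + 24)/1) = 48.
  m_11 = 1*48 - 24 = 24, d_11 = (591 - 24^2)/1 = 15/1 = 15: (m_11, d_11) = (m_1, d_1) = (24, 15), so from here the quotients repeat a_1, ..., a_10; the period length is 10.
Hence the expansion of sqrt(591) is a_0 = 24 followed by the repeating block 3, 4, 1, 1, 7, 1, 1, 4, 3, 48 (period 10).

[24; (3, 4, 1, 1, 7, 1, 1, 4, 3, 48)]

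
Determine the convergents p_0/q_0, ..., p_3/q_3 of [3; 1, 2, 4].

Using the convergent recurrence p_i = a_i*p_{i-1} + p_{i-2}, q_i = a_i*q_{i-1} + q_{i-2} with p_{-2}=0, p_{-1}=1, q_{-2}=1, q_{-1}=0:
  i=0: a_0=3, p_0 = 3*1 + 0 = 3, q_0 = 3*0 + 1 = 1.
  i=1: a_1=1, p_1 = 1*3 + 1 = 4, q_1 = 1*1 + 0 = 1.
  i=2: a_2=2, p_2 = 2*4 + 3 = 11, q_2 = 2*1 + 1 = 3.
  i=3: a_3=4, p_3 = 4*11 + 4 = 48, q_3 = 4*3 + 1 = 13.

3/1, 4/1, 11/3, 48/13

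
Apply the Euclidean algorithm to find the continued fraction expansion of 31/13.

[2; 2, 1, 1, 2]

Run the Euclidean algorithm on 31 and 13; the successive quotients are the partial quotients a_0, a_1, ... (each step inverts the fractional part left over by the previous one):
  31 = 2*13 + 5, so a_0 = 2.
  13 = 2*5 + 3, so a_1 = 2.
  5 = 1*3 + 2, so a_2 = 1.
  3 = 1*2 + 1, so a_3 = 1.
  2 = 2*1 + 0, so a_4 = 2.
The remainder reaches 0 after 5 divisions, so the expansion has 5 partial quotients, read off in order.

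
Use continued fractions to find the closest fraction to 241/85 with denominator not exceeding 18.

Expand x = 241/85 as a continued fraction with the Euclidean algorithm:
  241 = 2*85 + 71, so a_0 = 2.
  85 = 1*71 + 14, so a_1 = 1.
  71 = 5*14 + 1, so a_2 = 5.
  14 = 14*1 + 0, so a_3 = 14.
so x = [2; 1, 5, 14].
Convergents (p_i = a_i*p_{i-1} + p_{i-2}, q_i = a_i*q_{i-1} + q_{i-2} with p_{-2}=0, p_{-1}=1, q_{-2}=1, q_{-1}=0), until the denominator exceeds 18:
  i=0: a_0=2, p_0 = 2*1 + 0 = 2, q_0 = 2*0 + 1 = 1.
  i=1: a_1=1, p_1 = 1*2 + 1 = 3, q_1 = 1*1 + 0 = 1.
  i=2: a_2=5, p_2 = 5*3 + 2 = 17, q_2 = 5*1 + 1 = 6.
  i=3: a_3=14, p_3 = 14*17 + 3 = 241, q_3 = 14*6 + 1 = 85.
q_3 = 85 > 18, so the last convergent with denominator <= 18 is p_2/q_2 = 17/6.
The closest fraction with denominator <= 18 is either p_2/q_2 or the intermediate fraction (k*p_2 + p_1)/(k*q_2 + q_1) with the largest k >= 1 whose denominator stays <= 18; these approach x as k grows, and every other convergent or intermediate fraction in range is farther away.
Largest k: floor((18 - q_1)/q_2) = floor((18 - 1)/6) = 2.
That gives (2*17 + 3)/(2*6 + 1) = 37/13.
Compare the errors: |x - 17/6| = |241*6 - 17*85|/(85*6) = 1/510, and |x - 37/13| = |241*13 - 37*85|/(85*13) = 12/1105.
Cross-multiplying, 1*1105 = 1105 < 6120 = 12*510, so 1/510 is smaller: the convergent 17/6 is closer to x than 37/13.

17/6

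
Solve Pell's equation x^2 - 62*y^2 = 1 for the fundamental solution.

(x, y) = (63, 8)

First expand sqrt(62) as a continued fraction. With x_i = (sqrt(62) + m_i)/d_i and (m_0, d_0) = (0, 1): a_0 = floor(sqrt(62)) = 7, since 7^2 = 49 <= 62 < 64 = 8^2.
Iterate m_{i+1} = d_i*a_i - m_i, d_{i+1} = (62 - m_{i+1}^2)/d_i, a_{i+1} = floor((a_0 + m_{i+1})/d_{i+1}):
  m_1 = 1*7 - 0 = 7, d_1 = (62 - 7^2)/1 = 13/1 = 13, a_1 = floor((7 + 7)/13) = 1.
  m_2 = 13*1 - 7 = 6, d_2 = (62 - 6^2)/13 = 26/13 = 2, a_2 = floor((7 + 6)/2) = 6.
  m_3 = 2*6 - 6 = 6, d_3 = (62 - 6^2)/2 = 26/2 = 13, a_3 = floor((7 + 6)/13) = 1.
  m_4 = 13*1 - 6 = 7, d_4 = (62 - 7^2)/13 = 13/13 = 1, a_4 = floor((7 + 7)/1) = 14.
  m_5 = 1*14 - 7 = 7, d_5 = (62 - 7^2)/1 = 13/1 = 13: (m_5, d_5) = (m_1, d_1) = (7, 13), so from here the quotients repeat a_1, ..., a_4; the period length is 4.
So sqrt(62) = [7; (1, 6, 1, 14)] with period length k = 4.
k is even, so the fundamental solution of x^2 - 62y^2 = 1 is (p_{k-1}, q_{k-1}) = (p_3, q_3); compute convergents through index 3.
Convergents (p_i = a_i*p_{i-1} + p_{i-2}, q_i = a_i*q_{i-1} + q_{i-2} with p_{-2}=0, p_{-1}=1, q_{-2}=1, q_{-1}=0):
  i=0: a_0=7, p_0 = 7*1 + 0 = 7, q_0 = 7*0 + 1 = 1.
  i=1: a_1=1, p_1 = 1*7 + 1 = 8, q_1 = 1*1 + 0 = 1.
  i=2: a_2=6, p_2 = 6*8 + 7 = 55, q_2 = 6*1 + 1 = 7.
  i=3: a_3=1, p_3 = 1*55 + 8 = 63, q_3 = 1*7 + 1 = 8.
Check: 63^2 - 62*8^2 = 3969 - 3968 = 1, so (x, y) = (63, 8) solves the equation, and by the theorem it is the least positive solution.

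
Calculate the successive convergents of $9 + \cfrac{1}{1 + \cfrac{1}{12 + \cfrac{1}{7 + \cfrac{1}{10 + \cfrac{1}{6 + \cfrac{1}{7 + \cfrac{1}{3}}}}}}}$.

9/1, 10/1, 129/13, 913/92, 9259/933, 56467/5690, 404528/40763, 1270051/127979

Using the convergent recurrence p_i = a_i*p_{i-1} + p_{i-2}, q_i = a_i*q_{i-1} + q_{i-2} with p_{-2}=0, p_{-1}=1, q_{-2}=1, q_{-1}=0:
  i=0: a_0=9, p_0 = 9*1 + 0 = 9, q_0 = 9*0 + 1 = 1.
  i=1: a_1=1, p_1 = 1*9 + 1 = 10, q_1 = 1*1 + 0 = 1.
  i=2: a_2=12, p_2 = 12*10 + 9 = 129, q_2 = 12*1 + 1 = 13.
  i=3: a_3=7, p_3 = 7*129 + 10 = 913, q_3 = 7*13 + 1 = 92.
  i=4: a_4=10, p_4 = 10*913 + 129 = 9259, q_4 = 10*92 + 13 = 933.
  i=5: a_5=6, p_5 = 6*9259 + 913 = 56467, q_5 = 6*933 + 92 = 5690.
  i=6: a_6=7, p_6 = 7*56467 + 9259 = 404528, q_6 = 7*5690 + 933 = 40763.
  i=7: a_7=3, p_7 = 3*404528 + 56467 = 1270051, q_7 = 3*40763 + 5690 = 127979.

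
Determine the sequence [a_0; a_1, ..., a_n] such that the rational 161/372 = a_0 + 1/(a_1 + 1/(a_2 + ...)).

[0; 2, 3, 4, 1, 1, 5]

Run the Euclidean algorithm on 161 and 372; the successive quotients are the partial quotients a_0, a_1, ... (each step inverts the fractional part left over by the previous one):
  161 = 0*372 + 161, so a_0 = 0.
  372 = 2*161 + 50, so a_1 = 2.
  161 = 3*50 + 11, so a_2 = 3.
  50 = 4*11 + 6, so a_3 = 4.
  11 = 1*6 + 5, so a_4 = 1.
  6 = 1*5 + 1, so a_5 = 1.
  5 = 5*1 + 0, so a_6 = 5.
The remainder reaches 0 after 7 divisions, so the expansion has 7 partial quotients, read off in order.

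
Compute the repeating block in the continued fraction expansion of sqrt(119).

[10; (1, 9, 1, 20)]

Write x_i = (sqrt(119) + m_i)/d_i with (m_0, d_0) = (0, 1). a_0 = floor(sqrt(119)) = 10, since 10^2 = 100 <= 119 < 121 = 11^2.
Iterate m_{i+1} = d_i*a_i - m_i, d_{i+1} = (119 - m_{i+1}^2)/d_i, a_{i+1} = floor((a_0 + m_{i+1})/d_{i+1}):
  m_1 = 1*10 - 0 = 10, d_1 = (119 - 10^2)/1 = 19/1 = 19, a_1 = floor((10 + 10)/19) = 1.
  m_2 = 19*1 - 10 = 9, d_2 = (119 - 9^2)/19 = 38/19 = 2, a_2 = floor((10 + 9)/2) = 9.
  m_3 = 2*9 - 9 = 9, d_3 = (119 - 9^2)/2 = 38/2 = 19, a_3 = floor((10 + 9)/19) = 1.
  m_4 = 19*1 - 9 = 10, d_4 = (119 - 10^2)/19 = 19/19 = 1, a_4 = floor((10 + 10)/1) = 20.
  m_5 = 1*20 - 10 = 10, d_5 = (119 - 10^2)/1 = 19/1 = 19: (m_5, d_5) = (m_1, d_1) = (10, 19), so from here the quotients repeat a_1, ..., a_4; the period length is 4.
Hence the expansion of sqrt(119) is a_0 = 10 followed by the repeating block 1, 9, 1, 20 (period 4).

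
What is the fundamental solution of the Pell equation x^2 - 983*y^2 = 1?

First expand sqrt(983) as a continued fraction. With x_i = (sqrt(983) + m_i)/d_i and (m_0, d_0) = (0, 1): a_0 = floor(sqrt(983)) = 31, since 31^2 = 961 <= 983 < 1024 = 32^2.
Iterate m_{i+1} = d_i*a_i - m_i, d_{i+1} = (983 - m_{i+1}^2)/d_i, a_{i+1} = floor((a_0 + m_{i+1})/d_{i+1}):
  m_1 = 1*31 - 0 = 31, d_1 = (983 - 31^2)/1 = 22/1 = 22, a_1 = floor((31 + 31)/22) = 2.
  m_2 = 22*2 - 31 = 13, d_2 = (983 - 13^2)/22 = 814/22 = 37, a_2 = floor((31 + 13)/37) = 1.
  m_3 = 37*1 - 13 = 24, d_3 = (983 - 24^2)/37 = 407/37 = 11, a_3 = floor((31 + 24)/11) = 5.
  m_4 = 11*5 - 24 = 31, d_4 = (983 - 31^2)/11 = 22/11 = 2, a_4 = floor((31 + 31)/2) = 31.
  m_5 = 2*31 - 31 = 31, d_5 = (983 - 31^2)/2 = 22/2 = 11, a_5 = floor((31 + 31)/11) = 5.
  m_6 = 11*5 - 31 = 24, d_6 = (983 - 24^2)/11 = 407/11 = 37, a_6 = floor((31 + 24)/37) = 1.
  m_7 = 37*1 - 24 = 13, d_7 = (983 - 13^2)/37 = 814/37 = 22, a_7 = floor((31 + 13)/22) = 2.
  m_8 = 22*2 - 13 = 31, d_8 = (983 - 31^2)/22 = 22/22 = 1, a_8 = floor((31 + 31)/1) = 62.
  m_9 = 1*62 - 31 = 31, d_9 = (983 - 31^2)/1 = 22/1 = 22: (m_9, d_9) = (m_1, d_1) = (31, 22), so from here the quotients repeat a_1, ..., a_8; the period length is 8.
So sqrt(983) = [31; (2, 1, 5, 31, 5, 1, 2, 62)] with period length k = 8.
k is even, so the fundamental solution of x^2 - 983y^2 = 1 is (p_{k-1}, q_{k-1}) = (p_7, q_7); compute convergents through index 7.
Convergents (p_i = a_i*p_{i-1} + p_{i-2}, q_i = a_i*q_{i-1} + q_{i-2} with p_{-2}=0, p_{-1}=1, q_{-2}=1, q_{-1}=0):
  i=0: a_0=31, p_0 = 31*1 + 0 = 31, q_0 = 31*0 + 1 = 1.
  i=1: a_1=2, p_1 = 2*31 + 1 = 63, q_1 = 2*1 + 0 = 2.
  i=2: a_2=1, p_2 = 1*63 + 31 = 94, q_2 = 1*2 + 1 = 3.
  i=3: a_3=5, p_3 = 5*94 + 63 = 533, q_3 = 5*3 + 2 = 17.
  i=4: a_4=31, p_4 = 31*533 + 94 = 16617, q_4 = 31*17 + 3 = 530.
  i=5: a_5=5, p_5 = 5*16617 + 533 = 83618, q_5 = 5*530 + 17 = 2667.
  i=6: a_6=1, p_6 = 1*83618 + 16617 = 100235, q_6 = 1*2667 + 530 = 3197.
  i=7: a_7=2, p_7 = 2*100235 + 83618 = 284088, q_7 = 2*3197 + 2667 = 9061.
Check: 284088^2 - 983*9061^2 = 80705991744 - 80705991743 = 1, so (x, y) = (284088, 9061) solves the equation, and by the theorem it is the least positive solution.

(x, y) = (284088, 9061)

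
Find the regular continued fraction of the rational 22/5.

Run the Euclidean algorithm on 22 and 5; the successive quotients are the partial quotients a_0, a_1, ... (each step inverts the fractional part left over by the previous one):
  22 = 4*5 + 2, so a_0 = 4.
  5 = 2*2 + 1, so a_1 = 2.
  2 = 2*1 + 0, so a_2 = 2.
The remainder reaches 0 after 3 divisions, so the expansion has 3 partial quotients, read off in order.

[4; 2, 2]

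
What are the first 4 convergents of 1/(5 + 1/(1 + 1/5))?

Using the convergent recurrence p_i = a_i*p_{i-1} + p_{i-2}, q_i = a_i*q_{i-1} + q_{i-2} with p_{-2}=0, p_{-1}=1, q_{-2}=1, q_{-1}=0:
  i=0: a_0=0, p_0 = 0*1 + 0 = 0, q_0 = 0*0 + 1 = 1.
  i=1: a_1=5, p_1 = 5*0 + 1 = 1, q_1 = 5*1 + 0 = 5.
  i=2: a_2=1, p_2 = 1*1 + 0 = 1, q_2 = 1*5 + 1 = 6.
  i=3: a_3=5, p_3 = 5*1 + 1 = 6, q_3 = 5*6 + 5 = 35.

0/1, 1/5, 1/6, 6/35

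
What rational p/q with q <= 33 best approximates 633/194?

Expand x = 633/194 as a continued fraction with the Euclidean algorithm:
  633 = 3*194 + 51, so a_0 = 3.
  194 = 3*51 + 41, so a_1 = 3.
  51 = 1*41 + 10, so a_2 = 1.
  41 = 4*10 + 1, so a_3 = 4.
  10 = 10*1 + 0, so a_4 = 10.
so x = [3; 3, 1, 4, 10].
Convergents (p_i = a_i*p_{i-1} + p_{i-2}, q_i = a_i*q_{i-1} + q_{i-2} with p_{-2}=0, p_{-1}=1, q_{-2}=1, q_{-1}=0), until the denominator exceeds 33:
  i=0: a_0=3, p_0 = 3*1 + 0 = 3, q_0 = 3*0 + 1 = 1.
  i=1: a_1=3, p_1 = 3*3 + 1 = 10, q_1 = 3*1 + 0 = 3.
  i=2: a_2=1, p_2 = 1*10 + 3 = 13, q_2 = 1*3 + 1 = 4.
  i=3: a_3=4, p_3 = 4*13 + 10 = 62, q_3 = 4*4 + 3 = 19.
  i=4: a_4=10, p_4 = 10*62 + 13 = 633, q_4 = 10*19 + 4 = 194.
q_4 = 194 > 33, so the last convergent with denominator <= 33 is p_3/q_3 = 62/19.
The closest fraction with denominator <= 33 is either p_3/q_3 or the intermediate fraction (k*p_3 + p_2)/(k*q_3 + q_2) with the largest k >= 1 whose denominator stays <= 33; these approach x as k grows, and every other convergent or intermediate fraction in range is farther away.
Largest k: floor((33 - q_2)/q_3) = floor((33 - 4)/19) = 1.
That gives (1*62 + 13)/(1*19 + 4) = 75/23.
Compare the errors: |x - 62/19| = |633*19 - 62*194|/(194*19) = 1/3686, and |x - 75/23| = |633*23 - 75*194|/(194*23) = 9/4462.
Cross-multiplying, 1*4462 = 4462 < 33174 = 9*3686, so 1/3686 is smaller: the convergent 62/19 is closer to x than 75/23.

62/19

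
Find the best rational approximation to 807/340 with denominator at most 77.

178/75

Expand x = 807/340 as a continued fraction with the Euclidean algorithm:
  807 = 2*340 + 127, so a_0 = 2.
  340 = 2*127 + 86, so a_1 = 2.
  127 = 1*86 + 41, so a_2 = 1.
  86 = 2*41 + 4, so a_3 = 2.
  41 = 10*4 + 1, so a_4 = 10.
  4 = 4*1 + 0, so a_5 = 4.
so x = [2; 2, 1, 2, 10, 4].
Convergents (p_i = a_i*p_{i-1} + p_{i-2}, q_i = a_i*q_{i-1} + q_{i-2} with p_{-2}=0, p_{-1}=1, q_{-2}=1, q_{-1}=0), until the denominator exceeds 77:
  i=0: a_0=2, p_0 = 2*1 + 0 = 2, q_0 = 2*0 + 1 = 1.
  i=1: a_1=2, p_1 = 2*2 + 1 = 5, q_1 = 2*1 + 0 = 2.
  i=2: a_2=1, p_2 = 1*5 + 2 = 7, q_2 = 1*2 + 1 = 3.
  i=3: a_3=2, p_3 = 2*7 + 5 = 19, q_3 = 2*3 + 2 = 8.
  i=4: a_4=10, p_4 = 10*19 + 7 = 197, q_4 = 10*8 + 3 = 83.
q_4 = 83 > 77, so the last convergent with denominator <= 77 is p_3/q_3 = 19/8.
The closest fraction with denominator <= 77 is either p_3/q_3 or the intermediate fraction (k*p_3 + p_2)/(k*q_3 + q_2) with the largest k >= 1 whose denominator stays <= 77; these approach x as k grows, and every other convergent or intermediate fraction in range is farther away.
Largest k: floor((77 - q_2)/q_3) = floor((77 - 3)/8) = 9.
That gives (9*19 + 7)/(9*8 + 3) = 178/75.
Compare the errors: |x - 19/8| = |807*8 - 19*340|/(340*8) = 4/2720, and |x - 178/75| = |807*75 - 178*340|/(340*75) = 5/25500.
Cross-multiplying, 5*2720 = 13600 < 102000 = 4*25500, so 5/25500 is smaller: the intermediate fraction 178/75 is closer to x than 19/8.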